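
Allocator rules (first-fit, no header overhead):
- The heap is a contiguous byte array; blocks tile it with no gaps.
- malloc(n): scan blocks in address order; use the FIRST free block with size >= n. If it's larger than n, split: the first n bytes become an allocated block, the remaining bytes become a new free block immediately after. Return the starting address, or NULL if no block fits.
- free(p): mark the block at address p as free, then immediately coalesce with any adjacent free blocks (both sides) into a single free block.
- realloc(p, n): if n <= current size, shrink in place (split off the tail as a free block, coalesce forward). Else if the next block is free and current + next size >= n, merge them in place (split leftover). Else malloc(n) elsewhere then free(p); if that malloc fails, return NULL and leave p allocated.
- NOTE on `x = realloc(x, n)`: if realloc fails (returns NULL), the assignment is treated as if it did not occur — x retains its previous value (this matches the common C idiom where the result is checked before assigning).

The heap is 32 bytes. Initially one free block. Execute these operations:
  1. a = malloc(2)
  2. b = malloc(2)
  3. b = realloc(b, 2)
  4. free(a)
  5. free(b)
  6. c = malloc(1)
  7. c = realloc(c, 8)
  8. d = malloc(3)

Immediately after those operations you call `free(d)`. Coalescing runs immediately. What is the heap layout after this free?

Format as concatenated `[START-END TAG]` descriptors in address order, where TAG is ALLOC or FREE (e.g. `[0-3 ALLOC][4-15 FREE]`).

Op 1: a = malloc(2) -> a = 0; heap: [0-1 ALLOC][2-31 FREE]
Op 2: b = malloc(2) -> b = 2; heap: [0-1 ALLOC][2-3 ALLOC][4-31 FREE]
Op 3: b = realloc(b, 2) -> b = 2; heap: [0-1 ALLOC][2-3 ALLOC][4-31 FREE]
Op 4: free(a) -> (freed a); heap: [0-1 FREE][2-3 ALLOC][4-31 FREE]
Op 5: free(b) -> (freed b); heap: [0-31 FREE]
Op 6: c = malloc(1) -> c = 0; heap: [0-0 ALLOC][1-31 FREE]
Op 7: c = realloc(c, 8) -> c = 0; heap: [0-7 ALLOC][8-31 FREE]
Op 8: d = malloc(3) -> d = 8; heap: [0-7 ALLOC][8-10 ALLOC][11-31 FREE]
free(d): d = 8 -> block [8-10 ALLOC]; mark free, coalesce with adjacent free neighbors -> [0-7 ALLOC][8-31 FREE]

Answer: [0-7 ALLOC][8-31 FREE]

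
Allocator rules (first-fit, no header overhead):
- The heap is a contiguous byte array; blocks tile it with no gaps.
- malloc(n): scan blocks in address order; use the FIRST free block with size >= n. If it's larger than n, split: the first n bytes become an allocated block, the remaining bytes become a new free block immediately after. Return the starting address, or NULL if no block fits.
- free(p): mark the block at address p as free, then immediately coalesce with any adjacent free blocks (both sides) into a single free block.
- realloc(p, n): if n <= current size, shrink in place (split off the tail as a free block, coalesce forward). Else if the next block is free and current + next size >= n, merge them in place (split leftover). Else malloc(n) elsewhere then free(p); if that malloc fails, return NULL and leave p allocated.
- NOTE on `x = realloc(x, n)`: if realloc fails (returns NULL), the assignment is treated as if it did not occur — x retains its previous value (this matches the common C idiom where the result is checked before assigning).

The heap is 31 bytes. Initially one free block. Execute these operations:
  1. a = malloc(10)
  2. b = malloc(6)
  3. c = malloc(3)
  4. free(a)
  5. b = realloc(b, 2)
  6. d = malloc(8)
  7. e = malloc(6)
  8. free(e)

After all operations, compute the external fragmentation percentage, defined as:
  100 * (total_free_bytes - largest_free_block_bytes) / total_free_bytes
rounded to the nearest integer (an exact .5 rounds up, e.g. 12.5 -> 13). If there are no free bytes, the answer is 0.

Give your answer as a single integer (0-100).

Answer: 33

Derivation:
Op 1: a = malloc(10) -> a = 0; heap: [0-9 ALLOC][10-30 FREE]
Op 2: b = malloc(6) -> b = 10; heap: [0-9 ALLOC][10-15 ALLOC][16-30 FREE]
Op 3: c = malloc(3) -> c = 16; heap: [0-9 ALLOC][10-15 ALLOC][16-18 ALLOC][19-30 FREE]
Op 4: free(a) -> (freed a); heap: [0-9 FREE][10-15 ALLOC][16-18 ALLOC][19-30 FREE]
Op 5: b = realloc(b, 2) -> b = 10; heap: [0-9 FREE][10-11 ALLOC][12-15 FREE][16-18 ALLOC][19-30 FREE]
Op 6: d = malloc(8) -> d = 0; heap: [0-7 ALLOC][8-9 FREE][10-11 ALLOC][12-15 FREE][16-18 ALLOC][19-30 FREE]
Op 7: e = malloc(6) -> e = 19; heap: [0-7 ALLOC][8-9 FREE][10-11 ALLOC][12-15 FREE][16-18 ALLOC][19-24 ALLOC][25-30 FREE]
Op 8: free(e) -> (freed e); heap: [0-7 ALLOC][8-9 FREE][10-11 ALLOC][12-15 FREE][16-18 ALLOC][19-30 FREE]
Free blocks: [2 4 12] total_free=18 largest=12 -> 100*(18-12)/18 = 600/18 ≈ 33.333 -> rounds to 33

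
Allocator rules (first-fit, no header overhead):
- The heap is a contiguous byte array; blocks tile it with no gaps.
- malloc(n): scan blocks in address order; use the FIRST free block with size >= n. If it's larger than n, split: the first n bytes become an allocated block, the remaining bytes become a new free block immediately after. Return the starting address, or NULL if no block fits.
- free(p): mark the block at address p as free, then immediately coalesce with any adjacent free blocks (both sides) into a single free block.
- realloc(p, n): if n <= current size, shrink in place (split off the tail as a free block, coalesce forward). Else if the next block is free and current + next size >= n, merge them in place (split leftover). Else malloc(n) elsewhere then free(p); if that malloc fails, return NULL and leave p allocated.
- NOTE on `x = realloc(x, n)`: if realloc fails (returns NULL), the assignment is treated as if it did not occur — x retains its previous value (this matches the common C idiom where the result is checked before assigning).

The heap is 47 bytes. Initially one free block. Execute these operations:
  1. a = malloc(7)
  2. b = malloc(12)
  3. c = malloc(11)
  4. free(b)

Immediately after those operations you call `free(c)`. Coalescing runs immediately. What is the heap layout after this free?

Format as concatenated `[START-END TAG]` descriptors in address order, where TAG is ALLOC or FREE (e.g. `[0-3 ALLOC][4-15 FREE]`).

Answer: [0-6 ALLOC][7-46 FREE]

Derivation:
Op 1: a = malloc(7) -> a = 0; heap: [0-6 ALLOC][7-46 FREE]
Op 2: b = malloc(12) -> b = 7; heap: [0-6 ALLOC][7-18 ALLOC][19-46 FREE]
Op 3: c = malloc(11) -> c = 19; heap: [0-6 ALLOC][7-18 ALLOC][19-29 ALLOC][30-46 FREE]
Op 4: free(b) -> (freed b); heap: [0-6 ALLOC][7-18 FREE][19-29 ALLOC][30-46 FREE]
free(c): c = 19 -> block [19-29 ALLOC]; mark free, coalesce with adjacent free neighbors -> [0-6 ALLOC][7-46 FREE]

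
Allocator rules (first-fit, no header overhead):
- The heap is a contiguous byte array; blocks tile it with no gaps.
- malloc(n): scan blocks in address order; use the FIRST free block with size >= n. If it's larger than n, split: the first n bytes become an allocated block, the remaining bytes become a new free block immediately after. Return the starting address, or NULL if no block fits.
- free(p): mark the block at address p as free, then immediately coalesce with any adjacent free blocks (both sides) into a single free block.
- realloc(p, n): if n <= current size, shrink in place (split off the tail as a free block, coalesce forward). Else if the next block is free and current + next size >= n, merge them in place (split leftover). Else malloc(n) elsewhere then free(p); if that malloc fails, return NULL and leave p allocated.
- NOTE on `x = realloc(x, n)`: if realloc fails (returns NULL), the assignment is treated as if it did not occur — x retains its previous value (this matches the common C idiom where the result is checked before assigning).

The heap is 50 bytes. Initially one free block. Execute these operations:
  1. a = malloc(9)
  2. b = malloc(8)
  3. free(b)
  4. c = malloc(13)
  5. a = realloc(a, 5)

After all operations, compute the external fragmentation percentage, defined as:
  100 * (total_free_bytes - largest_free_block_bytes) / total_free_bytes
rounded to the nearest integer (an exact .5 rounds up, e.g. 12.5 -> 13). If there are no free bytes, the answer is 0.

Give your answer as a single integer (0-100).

Answer: 13

Derivation:
Op 1: a = malloc(9) -> a = 0; heap: [0-8 ALLOC][9-49 FREE]
Op 2: b = malloc(8) -> b = 9; heap: [0-8 ALLOC][9-16 ALLOC][17-49 FREE]
Op 3: free(b) -> (freed b); heap: [0-8 ALLOC][9-49 FREE]
Op 4: c = malloc(13) -> c = 9; heap: [0-8 ALLOC][9-21 ALLOC][22-49 FREE]
Op 5: a = realloc(a, 5) -> a = 0; heap: [0-4 ALLOC][5-8 FREE][9-21 ALLOC][22-49 FREE]
Free blocks: [4 28] total_free=32 largest=28 -> 100*(32-28)/32 = 400/32 = 12.5 -> rounds to 13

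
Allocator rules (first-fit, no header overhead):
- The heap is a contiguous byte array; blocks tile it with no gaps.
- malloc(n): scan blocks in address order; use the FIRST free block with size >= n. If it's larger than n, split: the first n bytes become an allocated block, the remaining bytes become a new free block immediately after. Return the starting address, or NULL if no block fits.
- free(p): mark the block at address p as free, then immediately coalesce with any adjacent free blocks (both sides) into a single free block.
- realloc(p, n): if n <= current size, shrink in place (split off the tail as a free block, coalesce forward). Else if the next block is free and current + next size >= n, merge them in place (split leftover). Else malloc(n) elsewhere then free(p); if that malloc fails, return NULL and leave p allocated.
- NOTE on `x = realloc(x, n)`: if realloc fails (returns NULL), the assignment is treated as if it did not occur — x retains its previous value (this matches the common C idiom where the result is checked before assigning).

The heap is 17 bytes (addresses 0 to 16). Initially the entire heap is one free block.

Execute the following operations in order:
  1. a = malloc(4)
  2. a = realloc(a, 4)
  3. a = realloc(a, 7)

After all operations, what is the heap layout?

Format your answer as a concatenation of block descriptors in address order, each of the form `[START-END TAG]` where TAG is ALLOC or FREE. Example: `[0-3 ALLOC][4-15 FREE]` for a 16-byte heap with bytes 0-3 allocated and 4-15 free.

Op 1: a = malloc(4) -> a = 0; heap: [0-3 ALLOC][4-16 FREE]
Op 2: a = realloc(a, 4) -> a = 0; heap: [0-3 ALLOC][4-16 FREE]
Op 3: a = realloc(a, 7) -> a = 0; heap: [0-6 ALLOC][7-16 FREE]

Answer: [0-6 ALLOC][7-16 FREE]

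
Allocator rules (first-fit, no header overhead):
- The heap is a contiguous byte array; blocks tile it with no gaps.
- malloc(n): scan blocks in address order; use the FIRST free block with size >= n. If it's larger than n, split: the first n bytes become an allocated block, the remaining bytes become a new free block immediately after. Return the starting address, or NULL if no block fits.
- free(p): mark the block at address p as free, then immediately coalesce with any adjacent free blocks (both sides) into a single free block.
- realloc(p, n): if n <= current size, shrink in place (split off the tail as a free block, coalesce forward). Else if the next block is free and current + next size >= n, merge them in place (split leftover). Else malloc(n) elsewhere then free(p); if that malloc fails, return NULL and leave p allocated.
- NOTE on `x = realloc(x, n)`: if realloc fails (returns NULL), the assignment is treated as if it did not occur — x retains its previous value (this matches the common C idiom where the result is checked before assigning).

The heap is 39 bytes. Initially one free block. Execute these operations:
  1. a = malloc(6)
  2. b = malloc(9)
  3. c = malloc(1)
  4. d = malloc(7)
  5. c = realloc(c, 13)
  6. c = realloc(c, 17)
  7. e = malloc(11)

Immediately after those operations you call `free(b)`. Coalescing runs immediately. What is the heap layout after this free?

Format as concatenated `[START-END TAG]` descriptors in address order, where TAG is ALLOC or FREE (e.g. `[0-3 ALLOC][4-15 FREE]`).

Op 1: a = malloc(6) -> a = 0; heap: [0-5 ALLOC][6-38 FREE]
Op 2: b = malloc(9) -> b = 6; heap: [0-5 ALLOC][6-14 ALLOC][15-38 FREE]
Op 3: c = malloc(1) -> c = 15; heap: [0-5 ALLOC][6-14 ALLOC][15-15 ALLOC][16-38 FREE]
Op 4: d = malloc(7) -> d = 16; heap: [0-5 ALLOC][6-14 ALLOC][15-15 ALLOC][16-22 ALLOC][23-38 FREE]
Op 5: c = realloc(c, 13) -> c = 23; heap: [0-5 ALLOC][6-14 ALLOC][15-15 FREE][16-22 ALLOC][23-35 ALLOC][36-38 FREE]
Op 6: c = realloc(c, 17) -> NULL (c unchanged); heap: [0-5 ALLOC][6-14 ALLOC][15-15 FREE][16-22 ALLOC][23-35 ALLOC][36-38 FREE]
Op 7: e = malloc(11) -> e = NULL; heap: [0-5 ALLOC][6-14 ALLOC][15-15 FREE][16-22 ALLOC][23-35 ALLOC][36-38 FREE]
free(b): b = 6 -> block [6-14 ALLOC]; mark free, coalesce with adjacent free neighbors -> [0-5 ALLOC][6-15 FREE][16-22 ALLOC][23-35 ALLOC][36-38 FREE]

Answer: [0-5 ALLOC][6-15 FREE][16-22 ALLOC][23-35 ALLOC][36-38 FREE]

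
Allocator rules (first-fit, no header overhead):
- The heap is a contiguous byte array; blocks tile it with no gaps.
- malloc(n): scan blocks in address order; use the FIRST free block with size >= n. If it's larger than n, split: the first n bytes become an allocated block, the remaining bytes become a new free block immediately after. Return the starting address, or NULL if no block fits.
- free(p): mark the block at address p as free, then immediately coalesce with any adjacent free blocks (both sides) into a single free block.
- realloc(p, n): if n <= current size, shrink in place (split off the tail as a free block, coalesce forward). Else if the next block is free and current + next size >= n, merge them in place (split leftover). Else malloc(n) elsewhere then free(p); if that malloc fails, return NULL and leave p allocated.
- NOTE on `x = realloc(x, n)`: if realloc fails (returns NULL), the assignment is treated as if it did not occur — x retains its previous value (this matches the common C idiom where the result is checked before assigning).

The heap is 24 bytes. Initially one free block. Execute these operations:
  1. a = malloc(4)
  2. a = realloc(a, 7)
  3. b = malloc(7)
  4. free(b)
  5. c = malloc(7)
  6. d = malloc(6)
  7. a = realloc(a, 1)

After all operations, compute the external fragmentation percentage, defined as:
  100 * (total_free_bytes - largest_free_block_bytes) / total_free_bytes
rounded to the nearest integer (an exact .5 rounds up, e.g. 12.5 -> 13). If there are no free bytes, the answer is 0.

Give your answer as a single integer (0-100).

Answer: 40

Derivation:
Op 1: a = malloc(4) -> a = 0; heap: [0-3 ALLOC][4-23 FREE]
Op 2: a = realloc(a, 7) -> a = 0; heap: [0-6 ALLOC][7-23 FREE]
Op 3: b = malloc(7) -> b = 7; heap: [0-6 ALLOC][7-13 ALLOC][14-23 FREE]
Op 4: free(b) -> (freed b); heap: [0-6 ALLOC][7-23 FREE]
Op 5: c = malloc(7) -> c = 7; heap: [0-6 ALLOC][7-13 ALLOC][14-23 FREE]
Op 6: d = malloc(6) -> d = 14; heap: [0-6 ALLOC][7-13 ALLOC][14-19 ALLOC][20-23 FREE]
Op 7: a = realloc(a, 1) -> a = 0; heap: [0-0 ALLOC][1-6 FREE][7-13 ALLOC][14-19 ALLOC][20-23 FREE]
Free blocks: [6 4] total_free=10 largest=6 -> 100*(10-6)/10 = 400/10 = 40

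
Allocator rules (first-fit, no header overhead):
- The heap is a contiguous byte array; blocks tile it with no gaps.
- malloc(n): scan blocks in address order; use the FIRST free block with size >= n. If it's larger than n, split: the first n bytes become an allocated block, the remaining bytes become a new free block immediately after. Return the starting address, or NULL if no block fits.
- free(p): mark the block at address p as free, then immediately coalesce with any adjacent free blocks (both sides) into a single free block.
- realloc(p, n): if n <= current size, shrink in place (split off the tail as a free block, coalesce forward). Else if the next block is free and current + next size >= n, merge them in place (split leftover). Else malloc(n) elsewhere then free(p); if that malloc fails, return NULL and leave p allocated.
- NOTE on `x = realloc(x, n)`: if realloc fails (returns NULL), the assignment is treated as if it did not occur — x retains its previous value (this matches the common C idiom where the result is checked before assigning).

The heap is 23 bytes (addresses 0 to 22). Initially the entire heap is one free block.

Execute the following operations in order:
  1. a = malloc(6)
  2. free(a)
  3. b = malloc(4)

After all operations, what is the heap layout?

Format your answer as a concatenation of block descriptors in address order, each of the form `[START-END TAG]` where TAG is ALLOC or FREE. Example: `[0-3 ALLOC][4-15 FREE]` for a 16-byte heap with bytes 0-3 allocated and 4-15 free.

Op 1: a = malloc(6) -> a = 0; heap: [0-5 ALLOC][6-22 FREE]
Op 2: free(a) -> (freed a); heap: [0-22 FREE]
Op 3: b = malloc(4) -> b = 0; heap: [0-3 ALLOC][4-22 FREE]

Answer: [0-3 ALLOC][4-22 FREE]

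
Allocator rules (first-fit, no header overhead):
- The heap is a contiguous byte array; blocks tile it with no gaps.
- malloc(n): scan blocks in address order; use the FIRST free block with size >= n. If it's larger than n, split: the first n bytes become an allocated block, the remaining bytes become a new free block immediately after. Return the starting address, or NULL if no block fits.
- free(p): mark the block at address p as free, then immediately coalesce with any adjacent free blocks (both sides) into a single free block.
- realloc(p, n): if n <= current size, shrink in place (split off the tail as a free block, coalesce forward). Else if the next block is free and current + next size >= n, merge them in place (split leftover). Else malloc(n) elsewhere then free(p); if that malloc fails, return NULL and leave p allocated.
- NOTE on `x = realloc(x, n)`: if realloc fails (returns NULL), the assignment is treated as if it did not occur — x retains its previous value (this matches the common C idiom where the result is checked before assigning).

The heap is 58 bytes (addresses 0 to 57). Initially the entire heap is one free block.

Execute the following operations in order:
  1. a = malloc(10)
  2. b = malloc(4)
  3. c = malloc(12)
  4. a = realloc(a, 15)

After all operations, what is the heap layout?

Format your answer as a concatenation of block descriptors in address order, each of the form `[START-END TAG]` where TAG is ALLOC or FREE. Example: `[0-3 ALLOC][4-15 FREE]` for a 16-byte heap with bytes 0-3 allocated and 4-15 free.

Answer: [0-9 FREE][10-13 ALLOC][14-25 ALLOC][26-40 ALLOC][41-57 FREE]

Derivation:
Op 1: a = malloc(10) -> a = 0; heap: [0-9 ALLOC][10-57 FREE]
Op 2: b = malloc(4) -> b = 10; heap: [0-9 ALLOC][10-13 ALLOC][14-57 FREE]
Op 3: c = malloc(12) -> c = 14; heap: [0-9 ALLOC][10-13 ALLOC][14-25 ALLOC][26-57 FREE]
Op 4: a = realloc(a, 15) -> a = 26; heap: [0-9 FREE][10-13 ALLOC][14-25 ALLOC][26-40 ALLOC][41-57 FREE]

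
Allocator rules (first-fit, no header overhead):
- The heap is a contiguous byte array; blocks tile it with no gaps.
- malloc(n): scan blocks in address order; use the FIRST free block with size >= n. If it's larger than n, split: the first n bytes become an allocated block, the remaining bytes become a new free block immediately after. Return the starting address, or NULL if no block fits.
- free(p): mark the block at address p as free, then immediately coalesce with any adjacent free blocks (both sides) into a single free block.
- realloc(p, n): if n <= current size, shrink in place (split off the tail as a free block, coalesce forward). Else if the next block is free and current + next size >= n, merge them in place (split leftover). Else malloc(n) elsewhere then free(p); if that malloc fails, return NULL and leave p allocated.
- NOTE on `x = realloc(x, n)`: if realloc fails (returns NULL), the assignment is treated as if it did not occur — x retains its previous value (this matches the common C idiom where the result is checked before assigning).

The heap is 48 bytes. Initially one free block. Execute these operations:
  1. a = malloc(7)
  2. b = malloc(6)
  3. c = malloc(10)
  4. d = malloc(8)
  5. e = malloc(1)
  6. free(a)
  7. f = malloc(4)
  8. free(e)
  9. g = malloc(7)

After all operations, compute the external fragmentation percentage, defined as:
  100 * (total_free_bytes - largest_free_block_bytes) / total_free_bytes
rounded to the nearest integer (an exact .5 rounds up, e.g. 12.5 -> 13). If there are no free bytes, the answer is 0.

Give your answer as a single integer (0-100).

Answer: 23

Derivation:
Op 1: a = malloc(7) -> a = 0; heap: [0-6 ALLOC][7-47 FREE]
Op 2: b = malloc(6) -> b = 7; heap: [0-6 ALLOC][7-12 ALLOC][13-47 FREE]
Op 3: c = malloc(10) -> c = 13; heap: [0-6 ALLOC][7-12 ALLOC][13-22 ALLOC][23-47 FREE]
Op 4: d = malloc(8) -> d = 23; heap: [0-6 ALLOC][7-12 ALLOC][13-22 ALLOC][23-30 ALLOC][31-47 FREE]
Op 5: e = malloc(1) -> e = 31; heap: [0-6 ALLOC][7-12 ALLOC][13-22 ALLOC][23-30 ALLOC][31-31 ALLOC][32-47 FREE]
Op 6: free(a) -> (freed a); heap: [0-6 FREE][7-12 ALLOC][13-22 ALLOC][23-30 ALLOC][31-31 ALLOC][32-47 FREE]
Op 7: f = malloc(4) -> f = 0; heap: [0-3 ALLOC][4-6 FREE][7-12 ALLOC][13-22 ALLOC][23-30 ALLOC][31-31 ALLOC][32-47 FREE]
Op 8: free(e) -> (freed e); heap: [0-3 ALLOC][4-6 FREE][7-12 ALLOC][13-22 ALLOC][23-30 ALLOC][31-47 FREE]
Op 9: g = malloc(7) -> g = 31; heap: [0-3 ALLOC][4-6 FREE][7-12 ALLOC][13-22 ALLOC][23-30 ALLOC][31-37 ALLOC][38-47 FREE]
Free blocks: [3 10] total_free=13 largest=10 -> 100*(13-10)/13 = 300/13 ≈ 23.077 -> rounds to 23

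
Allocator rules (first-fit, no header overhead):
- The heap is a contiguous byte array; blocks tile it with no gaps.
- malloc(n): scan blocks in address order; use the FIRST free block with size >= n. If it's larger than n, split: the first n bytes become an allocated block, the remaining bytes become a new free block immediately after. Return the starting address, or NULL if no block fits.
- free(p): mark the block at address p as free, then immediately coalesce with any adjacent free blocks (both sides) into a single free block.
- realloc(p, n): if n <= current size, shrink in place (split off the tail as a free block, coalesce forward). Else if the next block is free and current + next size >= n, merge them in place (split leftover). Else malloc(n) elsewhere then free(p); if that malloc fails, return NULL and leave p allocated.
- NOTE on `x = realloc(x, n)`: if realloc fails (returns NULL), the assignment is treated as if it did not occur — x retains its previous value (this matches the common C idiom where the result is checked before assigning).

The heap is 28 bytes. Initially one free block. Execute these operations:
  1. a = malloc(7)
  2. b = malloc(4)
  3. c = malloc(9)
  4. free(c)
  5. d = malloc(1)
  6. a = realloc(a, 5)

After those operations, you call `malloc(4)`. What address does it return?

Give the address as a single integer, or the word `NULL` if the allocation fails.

Answer: 12

Derivation:
Op 1: a = malloc(7) -> a = 0; heap: [0-6 ALLOC][7-27 FREE]
Op 2: b = malloc(4) -> b = 7; heap: [0-6 ALLOC][7-10 ALLOC][11-27 FREE]
Op 3: c = malloc(9) -> c = 11; heap: [0-6 ALLOC][7-10 ALLOC][11-19 ALLOC][20-27 FREE]
Op 4: free(c) -> (freed c); heap: [0-6 ALLOC][7-10 ALLOC][11-27 FREE]
Op 5: d = malloc(1) -> d = 11; heap: [0-6 ALLOC][7-10 ALLOC][11-11 ALLOC][12-27 FREE]
Op 6: a = realloc(a, 5) -> a = 0; heap: [0-4 ALLOC][5-6 FREE][7-10 ALLOC][11-11 ALLOC][12-27 FREE]
malloc(4): first-fit scan over [0-4 ALLOC][5-6 FREE][7-10 ALLOC][11-11 ALLOC][12-27 FREE] -> 12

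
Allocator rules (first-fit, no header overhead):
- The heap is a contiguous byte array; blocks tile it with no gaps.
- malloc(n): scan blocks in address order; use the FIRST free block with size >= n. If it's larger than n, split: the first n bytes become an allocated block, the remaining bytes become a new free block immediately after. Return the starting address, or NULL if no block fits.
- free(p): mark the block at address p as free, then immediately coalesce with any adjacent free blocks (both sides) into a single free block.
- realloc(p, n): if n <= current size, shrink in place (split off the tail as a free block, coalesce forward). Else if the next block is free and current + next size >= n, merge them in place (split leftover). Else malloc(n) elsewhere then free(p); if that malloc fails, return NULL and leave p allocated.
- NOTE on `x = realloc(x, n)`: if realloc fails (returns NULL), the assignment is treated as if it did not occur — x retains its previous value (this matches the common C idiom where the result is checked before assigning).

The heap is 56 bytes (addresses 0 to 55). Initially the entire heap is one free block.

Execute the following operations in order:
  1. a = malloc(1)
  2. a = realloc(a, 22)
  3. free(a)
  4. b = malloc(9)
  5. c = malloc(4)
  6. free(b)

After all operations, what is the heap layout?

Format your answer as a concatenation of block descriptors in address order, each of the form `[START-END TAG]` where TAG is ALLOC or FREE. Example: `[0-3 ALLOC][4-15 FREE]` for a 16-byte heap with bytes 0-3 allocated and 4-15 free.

Op 1: a = malloc(1) -> a = 0; heap: [0-0 ALLOC][1-55 FREE]
Op 2: a = realloc(a, 22) -> a = 0; heap: [0-21 ALLOC][22-55 FREE]
Op 3: free(a) -> (freed a); heap: [0-55 FREE]
Op 4: b = malloc(9) -> b = 0; heap: [0-8 ALLOC][9-55 FREE]
Op 5: c = malloc(4) -> c = 9; heap: [0-8 ALLOC][9-12 ALLOC][13-55 FREE]
Op 6: free(b) -> (freed b); heap: [0-8 FREE][9-12 ALLOC][13-55 FREE]

Answer: [0-8 FREE][9-12 ALLOC][13-55 FREE]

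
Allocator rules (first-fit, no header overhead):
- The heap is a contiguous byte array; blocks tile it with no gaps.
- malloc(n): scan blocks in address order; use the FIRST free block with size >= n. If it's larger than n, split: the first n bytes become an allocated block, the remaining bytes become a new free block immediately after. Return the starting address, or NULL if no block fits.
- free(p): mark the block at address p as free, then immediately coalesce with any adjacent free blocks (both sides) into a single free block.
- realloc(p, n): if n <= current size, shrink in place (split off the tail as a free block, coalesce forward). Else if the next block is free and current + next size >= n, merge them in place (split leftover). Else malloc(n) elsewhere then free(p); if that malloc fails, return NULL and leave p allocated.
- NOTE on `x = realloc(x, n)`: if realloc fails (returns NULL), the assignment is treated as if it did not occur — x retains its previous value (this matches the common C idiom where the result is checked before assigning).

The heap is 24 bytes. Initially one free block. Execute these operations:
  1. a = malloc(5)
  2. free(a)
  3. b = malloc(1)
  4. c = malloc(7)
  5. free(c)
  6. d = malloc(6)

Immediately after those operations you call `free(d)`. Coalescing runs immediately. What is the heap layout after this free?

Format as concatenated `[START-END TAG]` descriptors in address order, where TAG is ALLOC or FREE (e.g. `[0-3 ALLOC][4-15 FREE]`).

Answer: [0-0 ALLOC][1-23 FREE]

Derivation:
Op 1: a = malloc(5) -> a = 0; heap: [0-4 ALLOC][5-23 FREE]
Op 2: free(a) -> (freed a); heap: [0-23 FREE]
Op 3: b = malloc(1) -> b = 0; heap: [0-0 ALLOC][1-23 FREE]
Op 4: c = malloc(7) -> c = 1; heap: [0-0 ALLOC][1-7 ALLOC][8-23 FREE]
Op 5: free(c) -> (freed c); heap: [0-0 ALLOC][1-23 FREE]
Op 6: d = malloc(6) -> d = 1; heap: [0-0 ALLOC][1-6 ALLOC][7-23 FREE]
free(d): d = 1 -> block [1-6 ALLOC]; mark free, coalesce with adjacent free neighbors -> [0-0 ALLOC][1-23 FREE]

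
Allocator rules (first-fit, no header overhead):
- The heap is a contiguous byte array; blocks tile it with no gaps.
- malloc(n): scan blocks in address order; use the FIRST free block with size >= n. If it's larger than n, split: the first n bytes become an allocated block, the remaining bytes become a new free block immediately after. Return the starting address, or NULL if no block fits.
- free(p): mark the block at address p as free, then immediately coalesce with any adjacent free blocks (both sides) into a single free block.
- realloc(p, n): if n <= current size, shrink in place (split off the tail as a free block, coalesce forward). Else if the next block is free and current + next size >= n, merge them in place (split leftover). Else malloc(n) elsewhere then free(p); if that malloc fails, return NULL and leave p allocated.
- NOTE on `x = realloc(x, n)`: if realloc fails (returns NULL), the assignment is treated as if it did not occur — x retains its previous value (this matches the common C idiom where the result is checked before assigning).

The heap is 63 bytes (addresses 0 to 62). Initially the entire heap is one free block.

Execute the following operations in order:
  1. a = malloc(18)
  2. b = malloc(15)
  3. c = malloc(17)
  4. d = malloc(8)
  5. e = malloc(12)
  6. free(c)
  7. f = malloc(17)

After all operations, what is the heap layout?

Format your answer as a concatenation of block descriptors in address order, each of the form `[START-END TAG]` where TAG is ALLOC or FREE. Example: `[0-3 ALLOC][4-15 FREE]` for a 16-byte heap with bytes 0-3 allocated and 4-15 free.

Answer: [0-17 ALLOC][18-32 ALLOC][33-49 ALLOC][50-57 ALLOC][58-62 FREE]

Derivation:
Op 1: a = malloc(18) -> a = 0; heap: [0-17 ALLOC][18-62 FREE]
Op 2: b = malloc(15) -> b = 18; heap: [0-17 ALLOC][18-32 ALLOC][33-62 FREE]
Op 3: c = malloc(17) -> c = 33; heap: [0-17 ALLOC][18-32 ALLOC][33-49 ALLOC][50-62 FREE]
Op 4: d = malloc(8) -> d = 50; heap: [0-17 ALLOC][18-32 ALLOC][33-49 ALLOC][50-57 ALLOC][58-62 FREE]
Op 5: e = malloc(12) -> e = NULL; heap: [0-17 ALLOC][18-32 ALLOC][33-49 ALLOC][50-57 ALLOC][58-62 FREE]
Op 6: free(c) -> (freed c); heap: [0-17 ALLOC][18-32 ALLOC][33-49 FREE][50-57 ALLOC][58-62 FREE]
Op 7: f = malloc(17) -> f = 33; heap: [0-17 ALLOC][18-32 ALLOC][33-49 ALLOC][50-57 ALLOC][58-62 FREE]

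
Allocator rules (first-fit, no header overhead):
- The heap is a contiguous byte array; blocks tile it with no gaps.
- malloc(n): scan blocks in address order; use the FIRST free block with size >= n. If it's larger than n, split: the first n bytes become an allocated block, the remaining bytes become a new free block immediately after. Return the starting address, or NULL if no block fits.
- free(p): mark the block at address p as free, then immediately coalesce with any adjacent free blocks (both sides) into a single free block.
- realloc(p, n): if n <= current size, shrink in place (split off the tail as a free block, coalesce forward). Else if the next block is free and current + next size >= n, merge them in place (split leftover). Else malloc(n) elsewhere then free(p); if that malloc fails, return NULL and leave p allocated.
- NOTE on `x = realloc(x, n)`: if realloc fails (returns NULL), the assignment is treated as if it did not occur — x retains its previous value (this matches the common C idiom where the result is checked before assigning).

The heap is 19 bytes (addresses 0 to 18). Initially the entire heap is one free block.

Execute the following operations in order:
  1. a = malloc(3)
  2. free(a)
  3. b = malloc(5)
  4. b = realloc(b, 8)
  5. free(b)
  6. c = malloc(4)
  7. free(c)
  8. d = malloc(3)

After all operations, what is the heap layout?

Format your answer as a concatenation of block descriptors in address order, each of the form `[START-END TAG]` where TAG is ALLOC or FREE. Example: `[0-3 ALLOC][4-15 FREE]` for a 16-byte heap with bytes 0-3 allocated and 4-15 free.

Answer: [0-2 ALLOC][3-18 FREE]

Derivation:
Op 1: a = malloc(3) -> a = 0; heap: [0-2 ALLOC][3-18 FREE]
Op 2: free(a) -> (freed a); heap: [0-18 FREE]
Op 3: b = malloc(5) -> b = 0; heap: [0-4 ALLOC][5-18 FREE]
Op 4: b = realloc(b, 8) -> b = 0; heap: [0-7 ALLOC][8-18 FREE]
Op 5: free(b) -> (freed b); heap: [0-18 FREE]
Op 6: c = malloc(4) -> c = 0; heap: [0-3 ALLOC][4-18 FREE]
Op 7: free(c) -> (freed c); heap: [0-18 FREE]
Op 8: d = malloc(3) -> d = 0; heap: [0-2 ALLOC][3-18 FREE]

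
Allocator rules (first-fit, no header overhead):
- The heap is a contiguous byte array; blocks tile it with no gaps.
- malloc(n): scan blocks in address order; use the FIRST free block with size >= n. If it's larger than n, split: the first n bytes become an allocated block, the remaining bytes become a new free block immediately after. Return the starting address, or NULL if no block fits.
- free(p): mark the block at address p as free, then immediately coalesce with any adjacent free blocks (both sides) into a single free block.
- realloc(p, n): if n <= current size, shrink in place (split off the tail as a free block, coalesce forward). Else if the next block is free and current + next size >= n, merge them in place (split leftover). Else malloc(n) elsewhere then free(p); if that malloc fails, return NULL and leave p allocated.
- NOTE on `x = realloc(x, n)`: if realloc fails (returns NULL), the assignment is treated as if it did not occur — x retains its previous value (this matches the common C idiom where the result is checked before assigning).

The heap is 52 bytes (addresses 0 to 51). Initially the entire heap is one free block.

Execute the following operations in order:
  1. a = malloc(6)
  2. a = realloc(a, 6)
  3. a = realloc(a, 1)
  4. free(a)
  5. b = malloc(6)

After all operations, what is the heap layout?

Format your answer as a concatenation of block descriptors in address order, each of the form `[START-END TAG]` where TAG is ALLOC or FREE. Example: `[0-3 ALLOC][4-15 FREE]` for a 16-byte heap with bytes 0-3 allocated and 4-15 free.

Op 1: a = malloc(6) -> a = 0; heap: [0-5 ALLOC][6-51 FREE]
Op 2: a = realloc(a, 6) -> a = 0; heap: [0-5 ALLOC][6-51 FREE]
Op 3: a = realloc(a, 1) -> a = 0; heap: [0-0 ALLOC][1-51 FREE]
Op 4: free(a) -> (freed a); heap: [0-51 FREE]
Op 5: b = malloc(6) -> b = 0; heap: [0-5 ALLOC][6-51 FREE]

Answer: [0-5 ALLOC][6-51 FREE]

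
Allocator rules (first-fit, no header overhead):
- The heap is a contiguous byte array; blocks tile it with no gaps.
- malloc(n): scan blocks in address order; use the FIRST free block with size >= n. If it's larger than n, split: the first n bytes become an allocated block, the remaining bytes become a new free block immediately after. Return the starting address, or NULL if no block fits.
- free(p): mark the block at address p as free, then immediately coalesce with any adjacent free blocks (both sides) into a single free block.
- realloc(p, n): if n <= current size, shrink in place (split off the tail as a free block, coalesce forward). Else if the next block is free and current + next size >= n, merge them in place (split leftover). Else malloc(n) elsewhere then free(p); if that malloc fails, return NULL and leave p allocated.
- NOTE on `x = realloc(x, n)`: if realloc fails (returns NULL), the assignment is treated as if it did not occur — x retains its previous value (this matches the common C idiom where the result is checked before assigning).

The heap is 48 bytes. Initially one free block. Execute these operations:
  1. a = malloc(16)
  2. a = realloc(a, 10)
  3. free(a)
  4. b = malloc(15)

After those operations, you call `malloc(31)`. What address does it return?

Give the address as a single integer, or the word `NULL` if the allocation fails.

Answer: 15

Derivation:
Op 1: a = malloc(16) -> a = 0; heap: [0-15 ALLOC][16-47 FREE]
Op 2: a = realloc(a, 10) -> a = 0; heap: [0-9 ALLOC][10-47 FREE]
Op 3: free(a) -> (freed a); heap: [0-47 FREE]
Op 4: b = malloc(15) -> b = 0; heap: [0-14 ALLOC][15-47 FREE]
malloc(31): first-fit scan over [0-14 ALLOC][15-47 FREE] -> 15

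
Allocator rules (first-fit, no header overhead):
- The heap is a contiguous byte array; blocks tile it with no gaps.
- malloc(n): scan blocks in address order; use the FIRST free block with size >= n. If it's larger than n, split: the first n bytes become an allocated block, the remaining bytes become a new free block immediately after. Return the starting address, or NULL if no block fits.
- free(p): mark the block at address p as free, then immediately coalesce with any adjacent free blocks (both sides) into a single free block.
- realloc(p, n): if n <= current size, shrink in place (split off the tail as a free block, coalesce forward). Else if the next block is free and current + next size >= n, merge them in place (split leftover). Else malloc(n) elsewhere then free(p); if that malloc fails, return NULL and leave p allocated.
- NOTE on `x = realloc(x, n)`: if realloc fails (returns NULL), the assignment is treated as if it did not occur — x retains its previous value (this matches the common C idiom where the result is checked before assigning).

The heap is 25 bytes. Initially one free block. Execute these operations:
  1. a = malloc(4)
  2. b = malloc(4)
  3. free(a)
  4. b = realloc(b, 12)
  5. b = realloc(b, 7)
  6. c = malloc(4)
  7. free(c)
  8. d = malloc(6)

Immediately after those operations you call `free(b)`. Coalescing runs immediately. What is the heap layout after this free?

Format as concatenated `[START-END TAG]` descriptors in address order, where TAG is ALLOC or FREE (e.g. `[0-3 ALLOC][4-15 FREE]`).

Op 1: a = malloc(4) -> a = 0; heap: [0-3 ALLOC][4-24 FREE]
Op 2: b = malloc(4) -> b = 4; heap: [0-3 ALLOC][4-7 ALLOC][8-24 FREE]
Op 3: free(a) -> (freed a); heap: [0-3 FREE][4-7 ALLOC][8-24 FREE]
Op 4: b = realloc(b, 12) -> b = 4; heap: [0-3 FREE][4-15 ALLOC][16-24 FREE]
Op 5: b = realloc(b, 7) -> b = 4; heap: [0-3 FREE][4-10 ALLOC][11-24 FREE]
Op 6: c = malloc(4) -> c = 0; heap: [0-3 ALLOC][4-10 ALLOC][11-24 FREE]
Op 7: free(c) -> (freed c); heap: [0-3 FREE][4-10 ALLOC][11-24 FREE]
Op 8: d = malloc(6) -> d = 11; heap: [0-3 FREE][4-10 ALLOC][11-16 ALLOC][17-24 FREE]
free(b): b = 4 -> block [4-10 ALLOC]; mark free, coalesce with adjacent free neighbors -> [0-10 FREE][11-16 ALLOC][17-24 FREE]

Answer: [0-10 FREE][11-16 ALLOC][17-24 FREE]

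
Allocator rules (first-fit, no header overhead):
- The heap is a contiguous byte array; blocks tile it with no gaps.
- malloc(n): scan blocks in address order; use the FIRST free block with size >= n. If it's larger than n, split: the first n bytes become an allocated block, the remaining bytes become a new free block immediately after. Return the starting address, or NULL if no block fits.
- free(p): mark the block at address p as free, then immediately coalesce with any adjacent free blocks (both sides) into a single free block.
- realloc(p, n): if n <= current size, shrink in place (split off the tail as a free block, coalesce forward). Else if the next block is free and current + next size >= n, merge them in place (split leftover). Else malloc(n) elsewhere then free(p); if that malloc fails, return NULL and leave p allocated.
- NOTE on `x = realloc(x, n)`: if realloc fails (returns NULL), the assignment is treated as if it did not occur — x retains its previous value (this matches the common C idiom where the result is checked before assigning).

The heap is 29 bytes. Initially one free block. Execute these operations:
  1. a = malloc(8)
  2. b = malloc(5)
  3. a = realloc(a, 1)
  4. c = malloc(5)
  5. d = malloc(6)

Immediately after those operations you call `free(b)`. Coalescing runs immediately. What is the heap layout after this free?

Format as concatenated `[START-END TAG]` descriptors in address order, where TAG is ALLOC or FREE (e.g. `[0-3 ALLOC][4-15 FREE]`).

Op 1: a = malloc(8) -> a = 0; heap: [0-7 ALLOC][8-28 FREE]
Op 2: b = malloc(5) -> b = 8; heap: [0-7 ALLOC][8-12 ALLOC][13-28 FREE]
Op 3: a = realloc(a, 1) -> a = 0; heap: [0-0 ALLOC][1-7 FREE][8-12 ALLOC][13-28 FREE]
Op 4: c = malloc(5) -> c = 1; heap: [0-0 ALLOC][1-5 ALLOC][6-7 FREE][8-12 ALLOC][13-28 FREE]
Op 5: d = malloc(6) -> d = 13; heap: [0-0 ALLOC][1-5 ALLOC][6-7 FREE][8-12 ALLOC][13-18 ALLOC][19-28 FREE]
free(b): b = 8 -> block [8-12 ALLOC]; mark free, coalesce with adjacent free neighbors -> [0-0 ALLOC][1-5 ALLOC][6-12 FREE][13-18 ALLOC][19-28 FREE]

Answer: [0-0 ALLOC][1-5 ALLOC][6-12 FREE][13-18 ALLOC][19-28 FREE]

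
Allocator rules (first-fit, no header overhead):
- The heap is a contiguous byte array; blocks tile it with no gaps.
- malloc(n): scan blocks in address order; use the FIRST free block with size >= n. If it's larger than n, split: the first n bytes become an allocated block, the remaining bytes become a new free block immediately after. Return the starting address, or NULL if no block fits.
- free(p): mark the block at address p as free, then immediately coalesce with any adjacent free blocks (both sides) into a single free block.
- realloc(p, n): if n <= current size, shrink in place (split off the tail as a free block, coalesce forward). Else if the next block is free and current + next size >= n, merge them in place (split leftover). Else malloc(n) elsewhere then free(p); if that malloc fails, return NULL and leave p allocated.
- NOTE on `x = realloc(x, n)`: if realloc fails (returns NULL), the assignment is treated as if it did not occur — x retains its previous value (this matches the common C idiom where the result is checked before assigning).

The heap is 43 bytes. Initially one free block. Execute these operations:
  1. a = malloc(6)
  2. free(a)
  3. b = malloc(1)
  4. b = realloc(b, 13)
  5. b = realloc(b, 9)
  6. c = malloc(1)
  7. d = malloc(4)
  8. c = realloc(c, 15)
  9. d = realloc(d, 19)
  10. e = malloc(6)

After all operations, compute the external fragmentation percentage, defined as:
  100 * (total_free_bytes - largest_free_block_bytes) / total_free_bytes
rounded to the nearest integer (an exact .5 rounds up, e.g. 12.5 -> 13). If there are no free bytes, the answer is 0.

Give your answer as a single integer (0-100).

Answer: 11

Derivation:
Op 1: a = malloc(6) -> a = 0; heap: [0-5 ALLOC][6-42 FREE]
Op 2: free(a) -> (freed a); heap: [0-42 FREE]
Op 3: b = malloc(1) -> b = 0; heap: [0-0 ALLOC][1-42 FREE]
Op 4: b = realloc(b, 13) -> b = 0; heap: [0-12 ALLOC][13-42 FREE]
Op 5: b = realloc(b, 9) -> b = 0; heap: [0-8 ALLOC][9-42 FREE]
Op 6: c = malloc(1) -> c = 9; heap: [0-8 ALLOC][9-9 ALLOC][10-42 FREE]
Op 7: d = malloc(4) -> d = 10; heap: [0-8 ALLOC][9-9 ALLOC][10-13 ALLOC][14-42 FREE]
Op 8: c = realloc(c, 15) -> c = 14; heap: [0-8 ALLOC][9-9 FREE][10-13 ALLOC][14-28 ALLOC][29-42 FREE]
Op 9: d = realloc(d, 19) -> NULL (d unchanged); heap: [0-8 ALLOC][9-9 FREE][10-13 ALLOC][14-28 ALLOC][29-42 FREE]
Op 10: e = malloc(6) -> e = 29; heap: [0-8 ALLOC][9-9 FREE][10-13 ALLOC][14-28 ALLOC][29-34 ALLOC][35-42 FREE]
Free blocks: [1 8] total_free=9 largest=8 -> 100*(9-8)/9 = 100/9 ≈ 11.111 -> rounds to 11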